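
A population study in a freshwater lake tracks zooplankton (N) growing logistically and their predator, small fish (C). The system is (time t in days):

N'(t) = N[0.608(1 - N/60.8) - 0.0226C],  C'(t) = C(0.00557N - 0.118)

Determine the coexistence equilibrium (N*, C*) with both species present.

From dC/dt = 0 with C > 0: 0.00557N* = 0.118, so N* = 21.2.
Substitute into dN/dt = 0: 0.608(1 - 21.2/60.8) = 0.0226C*.
The bracket is 0.652, giving C* = 0.396/0.0226 = 17.5.

N* ≈ 21.2, C* ≈ 17.5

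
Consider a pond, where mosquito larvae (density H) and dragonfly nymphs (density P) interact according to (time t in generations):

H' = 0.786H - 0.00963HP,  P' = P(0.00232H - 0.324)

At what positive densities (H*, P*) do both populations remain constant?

Set dP/dt = 0 with P > 0: 0.00232H - 0.324 = 0, so H* = 0.324/0.00232 = 140.
Set dH/dt = 0 with H > 0: 0.786 - 0.00963P = 0, so P* = 0.786/0.00963 = 81.6.

H* ≈ 140, P* ≈ 81.6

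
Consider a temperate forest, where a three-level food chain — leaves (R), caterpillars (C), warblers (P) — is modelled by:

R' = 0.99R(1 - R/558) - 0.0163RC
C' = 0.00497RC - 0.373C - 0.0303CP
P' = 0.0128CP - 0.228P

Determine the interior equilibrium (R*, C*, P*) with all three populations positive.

R* ≈ 394, C* ≈ 17.8, P* ≈ 52.4

From dP/dt = 0: 0.0128C* = 0.228, so C* = 17.8.
From dR/dt = 0: 0.99(1 - R*/558) = 0.0163·17.8, giving R* = 558·(1 - 0.293) = 394.
From dC/dt = 0: 0.00497·394 - 0.373 = 0.0303P*, so P* = 1.59/0.0303 = 52.4.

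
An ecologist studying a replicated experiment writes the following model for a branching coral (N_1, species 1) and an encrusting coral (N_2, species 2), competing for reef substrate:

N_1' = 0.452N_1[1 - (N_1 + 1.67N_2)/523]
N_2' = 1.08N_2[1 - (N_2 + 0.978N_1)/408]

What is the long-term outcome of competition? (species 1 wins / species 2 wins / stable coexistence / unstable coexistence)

unstable coexistence (outcome depends on initial conditions)

Compare the nullcline intercepts: K1/α12 = 523/1.67 = 313 < K2 = 408; K2/α21 = 408/0.978 = 417 < K1 = 523.
Since both are reversed, neither can invade when rare; the interior point is a saddle.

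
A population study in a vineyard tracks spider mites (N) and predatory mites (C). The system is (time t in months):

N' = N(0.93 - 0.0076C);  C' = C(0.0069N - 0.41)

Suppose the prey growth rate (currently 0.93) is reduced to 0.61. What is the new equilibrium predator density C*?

At the interior fixed point, setting dN/dt = 0 with N > 0 fixes C* = (prey growth rate)/(NC coefficient) — independent of the other coefficients.
With the change, C* = 0.61/0.0076 = 80.3; it falls from 122.

C* ≈ 80.3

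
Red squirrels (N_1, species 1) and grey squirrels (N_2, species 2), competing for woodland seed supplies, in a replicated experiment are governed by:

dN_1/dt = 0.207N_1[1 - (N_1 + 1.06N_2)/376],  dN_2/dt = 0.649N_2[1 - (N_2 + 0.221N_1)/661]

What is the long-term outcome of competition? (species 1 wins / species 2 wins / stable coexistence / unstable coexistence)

Compare the nullcline intercepts: K1/α12 = 376/1.06 = 355 < K2 = 661; K2/α21 = 661/0.221 = 2990 > K1 = 376.
Since the inequalities point opposite ways, species 2 can invade but species 1 cannot.

species 2 excludes species 1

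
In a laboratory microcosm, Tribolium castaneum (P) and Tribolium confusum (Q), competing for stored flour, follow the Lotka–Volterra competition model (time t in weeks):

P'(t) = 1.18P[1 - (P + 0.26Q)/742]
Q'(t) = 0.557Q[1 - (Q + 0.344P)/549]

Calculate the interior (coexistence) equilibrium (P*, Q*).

Setting both brackets to zero gives the nullclines P + 0.26Q = 742 and 0.344P + Q = 549.
Substituting Q = 549 - 0.344P into the first: P(1 - 0.26·0.344) = 742 - 0.26·549.
So P* = 599/0.911 = 658, and then Q* = 549 - 0.344·658 = 323.

P* ≈ 658, Q* ≈ 323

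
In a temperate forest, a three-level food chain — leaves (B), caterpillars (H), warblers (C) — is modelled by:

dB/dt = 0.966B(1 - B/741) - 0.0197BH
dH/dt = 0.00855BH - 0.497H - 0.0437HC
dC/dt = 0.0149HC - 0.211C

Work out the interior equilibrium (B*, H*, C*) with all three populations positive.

B* ≈ 527, H* ≈ 14.2, C* ≈ 91.7

From dC/dt = 0: 0.0149H* = 0.211, so H* = 14.2.
From dB/dt = 0: 0.966(1 - B*/741) = 0.0197·14.2, giving B* = 741·(1 - 0.289) = 527.
From dH/dt = 0: 0.00855·527 - 0.497 = 0.0437C*, so C* = 4.01/0.0437 = 91.7.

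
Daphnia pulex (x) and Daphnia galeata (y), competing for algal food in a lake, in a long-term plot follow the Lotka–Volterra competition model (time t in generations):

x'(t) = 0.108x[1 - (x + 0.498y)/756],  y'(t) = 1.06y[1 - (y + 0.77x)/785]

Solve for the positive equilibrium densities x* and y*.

Setting both brackets to zero gives the nullclines x + 0.498y = 756 and 0.77x + y = 785.
Substituting y = 785 - 0.77x into the first: x(1 - 0.498·0.77) = 756 - 0.498·785.
So x* = 365/0.617 = 592, and then y* = 785 - 0.77·592 = 329.

x* ≈ 592, y* ≈ 329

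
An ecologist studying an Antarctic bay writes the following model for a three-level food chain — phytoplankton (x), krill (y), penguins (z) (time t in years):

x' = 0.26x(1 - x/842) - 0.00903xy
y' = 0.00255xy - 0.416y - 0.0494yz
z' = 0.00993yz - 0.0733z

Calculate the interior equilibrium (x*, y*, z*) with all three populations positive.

From dz/dt = 0: 0.00993y* = 0.0733, so y* = 7.38.
From dx/dt = 0: 0.26(1 - x*/842) = 0.00903·7.38, giving x* = 842·(1 - 0.256) = 626.
From dy/dt = 0: 0.00255·626 - 0.416 = 0.0494z*, so z* = 1.18/0.0494 = 23.9.

x* ≈ 626, y* ≈ 7.38, z* ≈ 23.9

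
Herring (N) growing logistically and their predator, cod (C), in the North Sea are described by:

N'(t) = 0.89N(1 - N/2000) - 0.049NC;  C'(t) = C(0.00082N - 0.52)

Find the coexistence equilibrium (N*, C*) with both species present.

N* ≈ 634, C* ≈ 12.4

From dC/dt = 0 with C > 0: 0.00082N* = 0.52, so N* = 634.
Substitute into dN/dt = 0: 0.89(1 - 634/2000) = 0.049C*.
The bracket is 0.683, giving C* = 0.608/0.049 = 12.4.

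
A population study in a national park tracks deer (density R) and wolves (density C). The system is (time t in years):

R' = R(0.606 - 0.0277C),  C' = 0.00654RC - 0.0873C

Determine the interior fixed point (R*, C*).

R* ≈ 13.3, C* ≈ 21.9

Set dC/dt = 0 with C > 0: 0.00654R - 0.0873 = 0, so R* = 0.0873/0.00654 = 13.3.
Set dR/dt = 0 with R > 0: 0.606 - 0.0277C = 0, so C* = 0.606/0.0277 = 21.9.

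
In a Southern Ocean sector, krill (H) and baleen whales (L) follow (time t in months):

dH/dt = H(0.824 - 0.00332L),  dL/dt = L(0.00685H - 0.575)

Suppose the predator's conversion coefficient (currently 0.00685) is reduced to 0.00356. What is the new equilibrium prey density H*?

At the interior fixed point, setting dL/dt = 0 with L > 0 fixes H* = (predator death rate)/(HL coefficient) — independent of the other coefficients.
With the change, H* = 0.575/0.00356 = 162; it rises from 83.9.

H* ≈ 162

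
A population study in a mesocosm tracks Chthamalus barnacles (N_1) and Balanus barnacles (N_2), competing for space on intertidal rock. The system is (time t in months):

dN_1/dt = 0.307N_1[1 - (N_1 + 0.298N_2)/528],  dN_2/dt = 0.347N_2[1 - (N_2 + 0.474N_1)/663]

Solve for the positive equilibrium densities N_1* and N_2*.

N_1* ≈ 385, N_2* ≈ 481

Setting both brackets to zero gives the nullclines N_1 + 0.298N_2 = 528 and 0.474N_1 + N_2 = 663.
Substituting N_2 = 663 - 0.474N_1 into the first: N_1(1 - 0.298·0.474) = 528 - 0.298·663.
So N_1* = 330/0.859 = 385, and then N_2* = 663 - 0.474·385 = 481.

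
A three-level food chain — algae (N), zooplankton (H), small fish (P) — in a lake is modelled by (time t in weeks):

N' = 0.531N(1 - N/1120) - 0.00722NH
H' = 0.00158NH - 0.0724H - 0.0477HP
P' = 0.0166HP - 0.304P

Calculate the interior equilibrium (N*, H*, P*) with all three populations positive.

N* ≈ 841, H* ≈ 18.3, P* ≈ 26.3

From dP/dt = 0: 0.0166H* = 0.304, so H* = 18.3.
From dN/dt = 0: 0.531(1 - N*/1120) = 0.00722·18.3, giving N* = 1120·(1 - 0.249) = 841.
From dH/dt = 0: 0.00158·841 - 0.0724 = 0.0477P*, so P* = 1.26/0.0477 = 26.3.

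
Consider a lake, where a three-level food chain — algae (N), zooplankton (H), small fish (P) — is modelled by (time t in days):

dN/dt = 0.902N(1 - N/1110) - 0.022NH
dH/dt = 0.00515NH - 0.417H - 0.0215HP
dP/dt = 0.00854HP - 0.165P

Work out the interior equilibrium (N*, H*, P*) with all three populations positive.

N* ≈ 587, H* ≈ 19.3, P* ≈ 121

From dP/dt = 0: 0.00854H* = 0.165, so H* = 19.3.
From dN/dt = 0: 0.902(1 - N*/1110) = 0.022·19.3, giving N* = 1110·(1 - 0.471) = 587.
From dH/dt = 0: 0.00515·587 - 0.417 = 0.0215P*, so P* = 2.61/0.0215 = 121.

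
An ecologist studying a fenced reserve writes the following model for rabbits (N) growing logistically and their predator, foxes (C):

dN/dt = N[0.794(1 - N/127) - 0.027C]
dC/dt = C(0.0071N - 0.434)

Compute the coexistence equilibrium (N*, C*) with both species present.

From dC/dt = 0 with C > 0: 0.0071N* = 0.434, so N* = 61.1.
Substitute into dN/dt = 0: 0.794(1 - 61.1/127) = 0.027C*.
The bracket is 0.519, giving C* = 0.412/0.027 = 15.3.

N* ≈ 61.1, C* ≈ 15.3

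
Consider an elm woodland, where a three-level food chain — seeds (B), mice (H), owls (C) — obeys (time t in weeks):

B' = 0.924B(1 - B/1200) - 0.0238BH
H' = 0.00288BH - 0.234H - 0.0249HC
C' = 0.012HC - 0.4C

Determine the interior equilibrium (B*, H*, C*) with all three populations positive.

From dC/dt = 0: 0.012H* = 0.4, so H* = 33.3.
From dB/dt = 0: 0.924(1 - B*/1200) = 0.0238·33.3, giving B* = 1200·(1 - 0.859) = 170.
From dH/dt = 0: 0.00288·170 - 0.234 = 0.0249C*, so C* = 0.255/0.0249 = 10.2.

B* ≈ 170, H* ≈ 33.3, C* ≈ 10.2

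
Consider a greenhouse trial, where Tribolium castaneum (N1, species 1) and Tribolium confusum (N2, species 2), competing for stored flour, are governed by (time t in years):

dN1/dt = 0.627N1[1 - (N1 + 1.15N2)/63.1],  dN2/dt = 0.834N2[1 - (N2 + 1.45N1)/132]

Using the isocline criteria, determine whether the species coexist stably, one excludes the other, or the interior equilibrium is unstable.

species 2 excludes species 1

Compare the nullcline intercepts: K1/α12 = 63.1/1.15 = 54.9 < K2 = 132; K2/α21 = 132/1.45 = 91 > K1 = 63.1.
Since the inequalities point opposite ways, species 2 can invade but species 1 cannot.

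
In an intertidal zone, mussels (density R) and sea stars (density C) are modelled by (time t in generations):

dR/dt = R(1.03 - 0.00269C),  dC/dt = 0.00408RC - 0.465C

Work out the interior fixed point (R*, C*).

Set dC/dt = 0 with C > 0: 0.00408R - 0.465 = 0, so R* = 0.465/0.00408 = 114.
Set dR/dt = 0 with R > 0: 1.03 - 0.00269C = 0, so C* = 1.03/0.00269 = 383.

R* ≈ 114, C* ≈ 383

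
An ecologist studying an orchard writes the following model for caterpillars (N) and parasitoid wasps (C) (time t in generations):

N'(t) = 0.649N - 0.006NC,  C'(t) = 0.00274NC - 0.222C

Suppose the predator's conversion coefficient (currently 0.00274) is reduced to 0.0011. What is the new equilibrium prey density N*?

At the interior fixed point, setting dC/dt = 0 with C > 0 fixes N* = (predator death rate)/(NC coefficient) — independent of the other coefficients.
With the change, N* = 0.222/0.0011 = 202; it rises from 81.

N* ≈ 202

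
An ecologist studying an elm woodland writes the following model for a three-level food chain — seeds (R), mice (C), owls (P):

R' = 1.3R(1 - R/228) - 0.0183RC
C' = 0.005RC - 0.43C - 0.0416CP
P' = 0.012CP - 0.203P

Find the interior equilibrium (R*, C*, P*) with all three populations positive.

From dP/dt = 0: 0.012C* = 0.203, so C* = 16.9.
From dR/dt = 0: 1.3(1 - R*/228) = 0.0183·16.9, giving R* = 228·(1 - 0.238) = 174.
From dC/dt = 0: 0.005·174 - 0.43 = 0.0416P*, so P* = 0.439/0.0416 = 10.5.

R* ≈ 174, C* ≈ 16.9, P* ≈ 10.5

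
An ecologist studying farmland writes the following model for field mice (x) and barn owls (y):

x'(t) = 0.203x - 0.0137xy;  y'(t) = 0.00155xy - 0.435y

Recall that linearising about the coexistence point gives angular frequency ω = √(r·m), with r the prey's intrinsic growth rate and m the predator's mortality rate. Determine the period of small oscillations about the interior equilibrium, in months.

Here r = 0.203 and m = 0.435, so r·m = 0.0883.
ω = √0.0883 = 0.297 per month, hence T = 2π/ω ≈ 21.1 months.

T ≈ 21.1 months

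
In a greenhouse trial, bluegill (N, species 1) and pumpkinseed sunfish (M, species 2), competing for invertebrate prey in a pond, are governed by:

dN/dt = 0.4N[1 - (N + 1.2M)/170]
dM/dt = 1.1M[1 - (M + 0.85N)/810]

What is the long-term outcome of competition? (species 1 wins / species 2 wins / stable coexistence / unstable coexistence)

species 2 excludes species 1

Compare the nullcline intercepts: K1/α12 = 170/1.2 = 142 < K2 = 810; K2/α21 = 810/0.85 = 953 > K1 = 170.
Since the inequalities point opposite ways, species 2 can invade but species 1 cannot.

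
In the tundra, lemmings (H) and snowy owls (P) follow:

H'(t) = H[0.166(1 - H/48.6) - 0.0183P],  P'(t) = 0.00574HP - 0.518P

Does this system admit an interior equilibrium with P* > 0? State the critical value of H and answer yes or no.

Threshold H = 90.2; K < 90.2, so no, the predator goes extinct.

The predator equation gives dP/dt > 0 only when H > 0.518/0.00574 = 90.2.
Without the predator, H → K = 48.6. Since 48.6 < 90.2, the predator cannot invade.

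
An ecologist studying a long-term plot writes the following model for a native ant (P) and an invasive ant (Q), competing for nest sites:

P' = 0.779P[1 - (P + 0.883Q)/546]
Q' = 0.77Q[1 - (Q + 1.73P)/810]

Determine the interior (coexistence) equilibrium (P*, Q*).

P* ≈ 321, Q* ≈ 255

Setting both brackets to zero gives the nullclines P + 0.883Q = 546 and 1.73P + Q = 810.
Substituting Q = 810 - 1.73P into the first: P(1 - 0.883·1.73) = 546 - 0.883·810.
So P* = -169/-0.528 = 321, and then Q* = 810 - 1.73·321 = 255.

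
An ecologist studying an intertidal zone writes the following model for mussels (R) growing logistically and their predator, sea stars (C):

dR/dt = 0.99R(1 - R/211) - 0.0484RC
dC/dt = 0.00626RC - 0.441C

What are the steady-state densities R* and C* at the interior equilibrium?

R* ≈ 70.4, C* ≈ 13.6

From dC/dt = 0 with C > 0: 0.00626R* = 0.441, so R* = 70.4.
Substitute into dR/dt = 0: 0.99(1 - 70.4/211) = 0.0484C*.
The bracket is 0.666, giving C* = 0.659/0.0484 = 13.6.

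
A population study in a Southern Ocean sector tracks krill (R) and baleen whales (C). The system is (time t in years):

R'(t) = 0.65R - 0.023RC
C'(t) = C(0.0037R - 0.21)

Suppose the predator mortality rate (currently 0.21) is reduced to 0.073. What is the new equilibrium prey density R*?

At the interior fixed point, setting dC/dt = 0 with C > 0 fixes R* = (predator death rate)/(RC coefficient) — independent of the other coefficients.
With the change, R* = 0.073/0.0037 = 19.7; it falls from 56.8.

R* ≈ 19.7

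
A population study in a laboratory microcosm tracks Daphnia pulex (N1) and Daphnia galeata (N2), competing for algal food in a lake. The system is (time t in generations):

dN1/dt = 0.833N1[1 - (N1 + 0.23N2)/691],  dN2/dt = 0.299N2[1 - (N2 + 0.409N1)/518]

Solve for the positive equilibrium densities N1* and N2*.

N1* ≈ 631, N2* ≈ 260

Setting both brackets to zero gives the nullclines N1 + 0.23N2 = 691 and 0.409N1 + N2 = 518.
Substituting N2 = 518 - 0.409N1 into the first: N1(1 - 0.23·0.409) = 691 - 0.23·518.
So N1* = 572/0.906 = 631, and then N2* = 518 - 0.409·631 = 260.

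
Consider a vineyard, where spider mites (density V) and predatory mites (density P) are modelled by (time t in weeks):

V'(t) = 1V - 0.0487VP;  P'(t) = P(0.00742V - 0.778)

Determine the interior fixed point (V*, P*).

V* ≈ 105, P* ≈ 20.5

Set dP/dt = 0 with P > 0: 0.00742V - 0.778 = 0, so V* = 0.778/0.00742 = 105.
Set dV/dt = 0 with V > 0: 1 - 0.0487P = 0, so P* = 1/0.0487 = 20.5.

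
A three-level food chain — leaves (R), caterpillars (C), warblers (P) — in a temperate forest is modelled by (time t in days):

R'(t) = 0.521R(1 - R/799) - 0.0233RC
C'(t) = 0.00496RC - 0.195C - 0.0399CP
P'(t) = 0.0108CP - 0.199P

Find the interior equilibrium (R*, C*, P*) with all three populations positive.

R* ≈ 141, C* ≈ 18.4, P* ≈ 12.6

From dP/dt = 0: 0.0108C* = 0.199, so C* = 18.4.
From dR/dt = 0: 0.521(1 - R*/799) = 0.0233·18.4, giving R* = 799·(1 - 0.824) = 141.
From dC/dt = 0: 0.00496·141 - 0.195 = 0.0399P*, so P* = 0.502/0.0399 = 12.6.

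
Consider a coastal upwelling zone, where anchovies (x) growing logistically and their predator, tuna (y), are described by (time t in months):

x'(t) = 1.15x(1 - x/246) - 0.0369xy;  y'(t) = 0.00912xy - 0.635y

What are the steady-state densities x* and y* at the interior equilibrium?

From dy/dt = 0 with y > 0: 0.00912x* = 0.635, so x* = 69.6.
Substitute into dx/dt = 0: 1.15(1 - 69.6/246) = 0.0369y*.
The bracket is 0.717, giving y* = 0.825/0.0369 = 22.3.

x* ≈ 69.6, y* ≈ 22.3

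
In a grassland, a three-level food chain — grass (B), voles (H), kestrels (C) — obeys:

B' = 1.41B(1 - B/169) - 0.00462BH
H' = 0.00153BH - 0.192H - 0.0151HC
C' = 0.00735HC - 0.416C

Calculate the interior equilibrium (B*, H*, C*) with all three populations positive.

From dC/dt = 0: 0.00735H* = 0.416, so H* = 56.6.
From dB/dt = 0: 1.41(1 - B*/169) = 0.00462·56.6, giving B* = 169·(1 - 0.185) = 138.
From dH/dt = 0: 0.00153·138 - 0.192 = 0.0151C*, so C* = 0.0186/0.0151 = 1.23.

B* ≈ 138, H* ≈ 56.6, C* ≈ 1.23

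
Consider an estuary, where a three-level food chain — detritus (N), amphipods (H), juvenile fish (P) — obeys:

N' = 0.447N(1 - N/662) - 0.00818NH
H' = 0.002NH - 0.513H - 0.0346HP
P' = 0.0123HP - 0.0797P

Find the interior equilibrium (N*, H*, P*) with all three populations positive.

N* ≈ 584, H* ≈ 6.48, P* ≈ 18.9

From dP/dt = 0: 0.0123H* = 0.0797, so H* = 6.48.
From dN/dt = 0: 0.447(1 - N*/662) = 0.00818·6.48, giving N* = 662·(1 - 0.119) = 584.
From dH/dt = 0: 0.002·584 - 0.513 = 0.0346P*, so P* = 0.654/0.0346 = 18.9.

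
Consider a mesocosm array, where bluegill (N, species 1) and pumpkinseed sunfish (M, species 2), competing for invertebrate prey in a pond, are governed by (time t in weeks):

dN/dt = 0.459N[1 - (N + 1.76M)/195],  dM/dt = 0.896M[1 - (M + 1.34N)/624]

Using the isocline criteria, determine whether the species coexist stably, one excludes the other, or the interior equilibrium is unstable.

species 2 excludes species 1

Compare the nullcline intercepts: K1/α12 = 195/1.76 = 111 < K2 = 624; K2/α21 = 624/1.34 = 466 > K1 = 195.
Since the inequalities point opposite ways, species 2 can invade but species 1 cannot.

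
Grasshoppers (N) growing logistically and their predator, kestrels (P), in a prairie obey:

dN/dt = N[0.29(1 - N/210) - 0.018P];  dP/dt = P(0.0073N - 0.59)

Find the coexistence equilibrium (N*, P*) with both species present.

N* ≈ 80.8, P* ≈ 9.91

From dP/dt = 0 with P > 0: 0.0073N* = 0.59, so N* = 80.8.
Substitute into dN/dt = 0: 0.29(1 - 80.8/210) = 0.018P*.
The bracket is 0.615, giving P* = 0.178/0.018 = 9.91.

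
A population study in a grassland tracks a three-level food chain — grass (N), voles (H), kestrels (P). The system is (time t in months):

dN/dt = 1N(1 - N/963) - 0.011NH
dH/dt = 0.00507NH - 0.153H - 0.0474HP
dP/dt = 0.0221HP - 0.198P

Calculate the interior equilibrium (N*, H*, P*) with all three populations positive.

N* ≈ 868, H* ≈ 8.96, P* ≈ 89.6

From dP/dt = 0: 0.0221H* = 0.198, so H* = 8.96.
From dN/dt = 0: 1(1 - N*/963) = 0.011·8.96, giving N* = 963·(1 - 0.0986) = 868.
From dH/dt = 0: 0.00507·868 - 0.153 = 0.0474P*, so P* = 4.25/0.0474 = 89.6.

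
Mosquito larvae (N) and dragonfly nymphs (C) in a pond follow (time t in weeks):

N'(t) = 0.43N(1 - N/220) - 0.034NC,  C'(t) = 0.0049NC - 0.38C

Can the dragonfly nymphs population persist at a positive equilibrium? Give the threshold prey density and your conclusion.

The predator equation gives dC/dt > 0 only when N > 0.38/0.0049 = 77.6.
Without the predator, N → K = 220. Since 220 > 77.6, the predator can invade and persist.

Threshold N = 77.6; K > 77.6, so yes, the predator persists.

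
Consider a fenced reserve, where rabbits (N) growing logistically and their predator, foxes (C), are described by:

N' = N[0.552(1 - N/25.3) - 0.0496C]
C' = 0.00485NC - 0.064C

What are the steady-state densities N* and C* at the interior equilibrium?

From dC/dt = 0 with C > 0: 0.00485N* = 0.064, so N* = 13.2.
Substitute into dN/dt = 0: 0.552(1 - 13.2/25.3) = 0.0496C*.
The bracket is 0.478, giving C* = 0.264/0.0496 = 5.32.

N* ≈ 13.2, C* ≈ 5.32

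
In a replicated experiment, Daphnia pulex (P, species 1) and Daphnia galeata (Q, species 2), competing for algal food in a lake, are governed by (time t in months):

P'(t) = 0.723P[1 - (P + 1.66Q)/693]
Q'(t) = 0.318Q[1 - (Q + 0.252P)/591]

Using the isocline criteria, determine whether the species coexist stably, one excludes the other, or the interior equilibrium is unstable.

species 2 excludes species 1

Compare the nullcline intercepts: K1/α12 = 693/1.66 = 417 < K2 = 591; K2/α21 = 591/0.252 = 2350 > K1 = 693.
Since the inequalities point opposite ways, species 2 can invade but species 1 cannot.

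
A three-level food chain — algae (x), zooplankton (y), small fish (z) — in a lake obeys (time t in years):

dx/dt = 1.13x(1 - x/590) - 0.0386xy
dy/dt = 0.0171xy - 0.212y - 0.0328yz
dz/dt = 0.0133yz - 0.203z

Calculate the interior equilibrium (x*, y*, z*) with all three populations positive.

x* ≈ 282, y* ≈ 15.3, z* ≈ 141

From dz/dt = 0: 0.0133y* = 0.203, so y* = 15.3.
From dx/dt = 0: 1.13(1 - x*/590) = 0.0386·15.3, giving x* = 590·(1 - 0.521) = 282.
From dy/dt = 0: 0.0171·282 - 0.212 = 0.0328z*, so z* = 4.62/0.0328 = 141.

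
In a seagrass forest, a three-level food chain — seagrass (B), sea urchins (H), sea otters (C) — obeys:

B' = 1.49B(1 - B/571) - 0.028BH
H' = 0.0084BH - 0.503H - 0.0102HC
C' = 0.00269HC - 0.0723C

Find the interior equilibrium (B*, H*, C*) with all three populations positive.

From dC/dt = 0: 0.00269H* = 0.0723, so H* = 26.9.
From dB/dt = 0: 1.49(1 - B*/571) = 0.028·26.9, giving B* = 571·(1 - 0.505) = 283.
From dH/dt = 0: 0.0084·283 - 0.503 = 0.0102C*, so C* = 1.87/0.0102 = 183.

B* ≈ 283, H* ≈ 26.9, C* ≈ 183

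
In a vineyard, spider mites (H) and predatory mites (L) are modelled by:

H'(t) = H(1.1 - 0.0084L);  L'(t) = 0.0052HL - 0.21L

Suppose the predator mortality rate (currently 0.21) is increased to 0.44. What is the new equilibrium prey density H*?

H* ≈ 84.6

At the interior fixed point, setting dL/dt = 0 with L > 0 fixes H* = (predator death rate)/(HL coefficient) — independent of the other coefficients.
With the change, H* = 0.44/0.0052 = 84.6; it rises from 40.4.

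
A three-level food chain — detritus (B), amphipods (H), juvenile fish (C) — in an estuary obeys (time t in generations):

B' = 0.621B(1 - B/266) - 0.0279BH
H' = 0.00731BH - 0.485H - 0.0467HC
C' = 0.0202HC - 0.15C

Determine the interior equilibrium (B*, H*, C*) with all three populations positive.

From dC/dt = 0: 0.0202H* = 0.15, so H* = 7.43.
From dB/dt = 0: 0.621(1 - B*/266) = 0.0279·7.43, giving B* = 266·(1 - 0.334) = 177.
From dH/dt = 0: 0.00731·177 - 0.485 = 0.0467C*, so C* = 0.811/0.0467 = 17.4.

B* ≈ 177, H* ≈ 7.43, C* ≈ 17.4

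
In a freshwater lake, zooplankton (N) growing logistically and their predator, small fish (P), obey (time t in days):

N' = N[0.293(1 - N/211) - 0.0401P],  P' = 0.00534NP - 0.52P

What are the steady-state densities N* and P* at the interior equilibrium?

From dP/dt = 0 with P > 0: 0.00534N* = 0.52, so N* = 97.4.
Substitute into dN/dt = 0: 0.293(1 - 97.4/211) = 0.0401P*.
The bracket is 0.538, giving P* = 0.158/0.0401 = 3.93.

N* ≈ 97.4, P* ≈ 3.93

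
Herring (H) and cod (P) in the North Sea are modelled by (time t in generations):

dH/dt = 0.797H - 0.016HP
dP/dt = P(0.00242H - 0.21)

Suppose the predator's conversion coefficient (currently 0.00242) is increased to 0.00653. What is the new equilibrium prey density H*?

At the interior fixed point, setting dP/dt = 0 with P > 0 fixes H* = (predator death rate)/(HP coefficient) — independent of the other coefficients.
With the change, H* = 0.21/0.00653 = 32.2; it falls from 86.8.

H* ≈ 32.2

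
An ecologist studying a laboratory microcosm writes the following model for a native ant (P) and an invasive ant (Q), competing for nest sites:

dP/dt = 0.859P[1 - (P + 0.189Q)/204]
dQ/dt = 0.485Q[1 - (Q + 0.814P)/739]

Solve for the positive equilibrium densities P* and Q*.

P* ≈ 76, Q* ≈ 677

Setting both brackets to zero gives the nullclines P + 0.189Q = 204 and 0.814P + Q = 739.
Substituting Q = 739 - 0.814P into the first: P(1 - 0.189·0.814) = 204 - 0.189·739.
So P* = 64.3/0.846 = 76, and then Q* = 739 - 0.814·76 = 677.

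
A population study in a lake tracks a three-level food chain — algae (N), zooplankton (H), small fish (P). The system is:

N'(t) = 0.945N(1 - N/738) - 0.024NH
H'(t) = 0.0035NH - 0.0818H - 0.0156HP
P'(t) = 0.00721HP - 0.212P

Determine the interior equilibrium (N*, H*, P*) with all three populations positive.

From dP/dt = 0: 0.00721H* = 0.212, so H* = 29.4.
From dN/dt = 0: 0.945(1 - N*/738) = 0.024·29.4, giving N* = 738·(1 - 0.747) = 187.
From dH/dt = 0: 0.0035·187 - 0.0818 = 0.0156P*, so P* = 0.572/0.0156 = 36.7.

N* ≈ 187, H* ≈ 29.4, P* ≈ 36.7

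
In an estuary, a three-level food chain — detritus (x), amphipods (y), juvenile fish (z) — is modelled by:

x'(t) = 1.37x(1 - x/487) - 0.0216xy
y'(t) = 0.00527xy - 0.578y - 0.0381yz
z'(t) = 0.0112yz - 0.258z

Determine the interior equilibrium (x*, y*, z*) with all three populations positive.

x* ≈ 310, y* ≈ 23, z* ≈ 27.7

From dz/dt = 0: 0.0112y* = 0.258, so y* = 23.
From dx/dt = 0: 1.37(1 - x*/487) = 0.0216·23, giving x* = 487·(1 - 0.363) = 310.
From dy/dt = 0: 0.00527·310 - 0.578 = 0.0381z*, so z* = 1.06/0.0381 = 27.7.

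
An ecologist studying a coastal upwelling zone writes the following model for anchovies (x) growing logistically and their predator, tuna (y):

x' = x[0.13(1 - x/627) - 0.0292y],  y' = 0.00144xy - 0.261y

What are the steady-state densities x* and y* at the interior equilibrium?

x* ≈ 181, y* ≈ 3.17

From dy/dt = 0 with y > 0: 0.00144x* = 0.261, so x* = 181.
Substitute into dx/dt = 0: 0.13(1 - 181/627) = 0.0292y*.
The bracket is 0.711, giving y* = 0.0924/0.0292 = 3.17.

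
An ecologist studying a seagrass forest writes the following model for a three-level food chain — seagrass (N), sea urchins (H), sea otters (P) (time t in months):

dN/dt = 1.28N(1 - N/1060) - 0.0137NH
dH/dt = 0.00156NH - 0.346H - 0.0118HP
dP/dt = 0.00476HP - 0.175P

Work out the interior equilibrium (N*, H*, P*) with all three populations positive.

N* ≈ 643, H* ≈ 36.8, P* ≈ 55.7

From dP/dt = 0: 0.00476H* = 0.175, so H* = 36.8.
From dN/dt = 0: 1.28(1 - N*/1060) = 0.0137·36.8, giving N* = 1060·(1 - 0.393) = 643.
From dH/dt = 0: 0.00156·643 - 0.346 = 0.0118P*, so P* = 0.657/0.0118 = 55.7.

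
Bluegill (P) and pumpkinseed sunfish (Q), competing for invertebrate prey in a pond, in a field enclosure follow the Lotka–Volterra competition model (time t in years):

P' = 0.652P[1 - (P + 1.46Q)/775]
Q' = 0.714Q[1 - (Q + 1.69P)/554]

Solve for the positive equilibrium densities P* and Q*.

P* ≈ 23.1, Q* ≈ 515

Setting both brackets to zero gives the nullclines P + 1.46Q = 775 and 1.69P + Q = 554.
Substituting Q = 554 - 1.69P into the first: P(1 - 1.46·1.69) = 775 - 1.46·554.
So P* = -33.8/-1.47 = 23.1, and then Q* = 554 - 1.69·23.1 = 515.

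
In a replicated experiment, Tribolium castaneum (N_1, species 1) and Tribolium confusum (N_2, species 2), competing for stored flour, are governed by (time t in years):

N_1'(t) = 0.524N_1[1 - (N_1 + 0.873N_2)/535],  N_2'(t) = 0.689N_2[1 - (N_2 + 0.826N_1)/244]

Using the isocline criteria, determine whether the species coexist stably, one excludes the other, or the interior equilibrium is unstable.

Compare the nullcline intercepts: K1/α12 = 535/0.873 = 613 > K2 = 244; K2/α21 = 244/0.826 = 295 < K1 = 535.
Since the inequalities point opposite ways, species 1 can invade but species 2 cannot.

species 1 excludes species 2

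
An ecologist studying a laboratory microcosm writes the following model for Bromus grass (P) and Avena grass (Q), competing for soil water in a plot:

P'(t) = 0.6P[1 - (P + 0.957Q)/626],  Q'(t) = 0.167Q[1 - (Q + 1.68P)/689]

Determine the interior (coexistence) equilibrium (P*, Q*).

P* ≈ 54.9, Q* ≈ 597

Setting both brackets to zero gives the nullclines P + 0.957Q = 626 and 1.68P + Q = 689.
Substituting Q = 689 - 1.68P into the first: P(1 - 0.957·1.68) = 626 - 0.957·689.
So P* = -33.4/-0.608 = 54.9, and then Q* = 689 - 1.68·54.9 = 597.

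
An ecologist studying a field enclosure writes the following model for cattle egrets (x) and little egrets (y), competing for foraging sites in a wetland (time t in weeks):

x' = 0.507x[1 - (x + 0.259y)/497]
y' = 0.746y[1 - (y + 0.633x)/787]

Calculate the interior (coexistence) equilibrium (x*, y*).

x* ≈ 351, y* ≈ 565

Setting both brackets to zero gives the nullclines x + 0.259y = 497 and 0.633x + y = 787.
Substituting y = 787 - 0.633x into the first: x(1 - 0.259·0.633) = 497 - 0.259·787.
So x* = 293/0.836 = 351, and then y* = 787 - 0.633·351 = 565.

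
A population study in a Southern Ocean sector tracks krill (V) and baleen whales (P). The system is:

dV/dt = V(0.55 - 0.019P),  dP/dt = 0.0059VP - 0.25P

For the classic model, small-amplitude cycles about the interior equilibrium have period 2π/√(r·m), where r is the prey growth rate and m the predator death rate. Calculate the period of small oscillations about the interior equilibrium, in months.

Here r = 0.55 and m = 0.25, so r·m = 0.138.
ω = √0.138 = 0.371 per month, hence T = 2π/ω ≈ 16.9 months.

T ≈ 16.9 months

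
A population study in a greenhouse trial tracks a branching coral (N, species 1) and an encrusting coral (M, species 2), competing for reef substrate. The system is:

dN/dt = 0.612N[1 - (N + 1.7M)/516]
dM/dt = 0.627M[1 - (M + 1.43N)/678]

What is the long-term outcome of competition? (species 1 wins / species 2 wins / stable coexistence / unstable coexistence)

Compare the nullcline intercepts: K1/α12 = 516/1.7 = 304 < K2 = 678; K2/α21 = 678/1.43 = 474 < K1 = 516.
Since both are reversed, neither can invade when rare; the interior point is a saddle.

unstable coexistence (outcome depends on initial conditions)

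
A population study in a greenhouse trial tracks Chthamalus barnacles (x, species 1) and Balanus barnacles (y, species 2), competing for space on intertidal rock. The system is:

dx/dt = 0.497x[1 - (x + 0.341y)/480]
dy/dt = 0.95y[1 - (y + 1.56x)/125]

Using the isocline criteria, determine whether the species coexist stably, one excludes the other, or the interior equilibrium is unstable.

species 1 excludes species 2

Compare the nullcline intercepts: K1/α12 = 480/0.341 = 1410 > K2 = 125; K2/α21 = 125/1.56 = 80.1 < K1 = 480.
Since the inequalities point opposite ways, species 1 can invade but species 2 cannot.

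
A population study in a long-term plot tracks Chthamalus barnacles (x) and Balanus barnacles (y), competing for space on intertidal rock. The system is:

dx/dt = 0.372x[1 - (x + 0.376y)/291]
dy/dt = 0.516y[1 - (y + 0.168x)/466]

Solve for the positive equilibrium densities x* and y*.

x* ≈ 124, y* ≈ 445

Setting both brackets to zero gives the nullclines x + 0.376y = 291 and 0.168x + y = 466.
Substituting y = 466 - 0.168x into the first: x(1 - 0.376·0.168) = 291 - 0.376·466.
So x* = 116/0.937 = 124, and then y* = 466 - 0.168·124 = 445.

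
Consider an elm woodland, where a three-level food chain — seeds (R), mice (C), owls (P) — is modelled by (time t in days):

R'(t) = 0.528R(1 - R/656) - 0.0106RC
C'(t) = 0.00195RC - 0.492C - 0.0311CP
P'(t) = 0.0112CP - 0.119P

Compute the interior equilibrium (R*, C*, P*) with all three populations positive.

From dP/dt = 0: 0.0112C* = 0.119, so C* = 10.6.
From dR/dt = 0: 0.528(1 - R*/656) = 0.0106·10.6, giving R* = 656·(1 - 0.213) = 516.
From dC/dt = 0: 0.00195·516 - 0.492 = 0.0311P*, so P* = 0.514/0.0311 = 16.5.

R* ≈ 516, C* ≈ 10.6, P* ≈ 16.5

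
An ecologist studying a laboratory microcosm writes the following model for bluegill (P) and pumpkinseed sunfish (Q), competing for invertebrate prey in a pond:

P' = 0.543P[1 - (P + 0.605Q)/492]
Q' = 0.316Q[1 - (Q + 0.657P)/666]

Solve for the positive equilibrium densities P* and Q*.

Setting both brackets to zero gives the nullclines P + 0.605Q = 492 and 0.657P + Q = 666.
Substituting Q = 666 - 0.657P into the first: P(1 - 0.605·0.657) = 492 - 0.605·666.
So P* = 89.1/0.603 = 148, and then Q* = 666 - 0.657·148 = 569.

P* ≈ 148, Q* ≈ 569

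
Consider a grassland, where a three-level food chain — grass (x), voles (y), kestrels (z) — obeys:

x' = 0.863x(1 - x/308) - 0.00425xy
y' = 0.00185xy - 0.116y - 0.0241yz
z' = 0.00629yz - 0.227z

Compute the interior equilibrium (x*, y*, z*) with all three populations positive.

x* ≈ 253, y* ≈ 36.1, z* ≈ 14.6

From dz/dt = 0: 0.00629y* = 0.227, so y* = 36.1.
From dx/dt = 0: 0.863(1 - x*/308) = 0.00425·36.1, giving x* = 308·(1 - 0.178) = 253.
From dy/dt = 0: 0.00185·253 - 0.116 = 0.0241z*, so z* = 0.353/0.0241 = 14.6.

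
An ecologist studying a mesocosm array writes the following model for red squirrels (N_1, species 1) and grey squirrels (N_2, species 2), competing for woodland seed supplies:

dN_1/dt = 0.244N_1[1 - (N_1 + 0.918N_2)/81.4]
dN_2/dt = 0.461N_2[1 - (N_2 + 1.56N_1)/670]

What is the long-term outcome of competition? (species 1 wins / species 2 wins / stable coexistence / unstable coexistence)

species 2 excludes species 1

Compare the nullcline intercepts: K1/α12 = 81.4/0.918 = 88.7 < K2 = 670; K2/α21 = 670/1.56 = 429 > K1 = 81.4.
Since the inequalities point opposite ways, species 2 can invade but species 1 cannot.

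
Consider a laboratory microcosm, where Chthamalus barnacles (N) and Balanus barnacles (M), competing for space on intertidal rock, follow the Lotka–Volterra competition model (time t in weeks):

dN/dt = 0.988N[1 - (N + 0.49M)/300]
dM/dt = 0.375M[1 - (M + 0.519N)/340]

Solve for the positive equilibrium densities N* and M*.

Setting both brackets to zero gives the nullclines N + 0.49M = 300 and 0.519N + M = 340.
Substituting M = 340 - 0.519N into the first: N(1 - 0.49·0.519) = 300 - 0.49·340.
So N* = 133/0.746 = 179, and then M* = 340 - 0.519·179 = 247.

N* ≈ 179, M* ≈ 247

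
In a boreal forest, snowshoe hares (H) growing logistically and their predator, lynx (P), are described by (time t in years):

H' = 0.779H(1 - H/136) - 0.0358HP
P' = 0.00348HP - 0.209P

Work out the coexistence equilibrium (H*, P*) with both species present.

From dP/dt = 0 with P > 0: 0.00348H* = 0.209, so H* = 60.1.
Substitute into dH/dt = 0: 0.779(1 - 60.1/136) = 0.0358P*.
The bracket is 0.558, giving P* = 0.435/0.0358 = 12.2.

H* ≈ 60.1, P* ≈ 12.2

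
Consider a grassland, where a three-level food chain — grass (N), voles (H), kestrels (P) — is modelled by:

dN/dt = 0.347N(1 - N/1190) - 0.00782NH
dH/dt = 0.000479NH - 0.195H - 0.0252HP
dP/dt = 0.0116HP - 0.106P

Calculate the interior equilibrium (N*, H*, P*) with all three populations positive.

N* ≈ 945, H* ≈ 9.14, P* ≈ 10.2

From dP/dt = 0: 0.0116H* = 0.106, so H* = 9.14.
From dN/dt = 0: 0.347(1 - N*/1190) = 0.00782·9.14, giving N* = 1190·(1 - 0.206) = 945.
From dH/dt = 0: 0.000479·945 - 0.195 = 0.0252P*, so P* = 0.258/0.0252 = 10.2.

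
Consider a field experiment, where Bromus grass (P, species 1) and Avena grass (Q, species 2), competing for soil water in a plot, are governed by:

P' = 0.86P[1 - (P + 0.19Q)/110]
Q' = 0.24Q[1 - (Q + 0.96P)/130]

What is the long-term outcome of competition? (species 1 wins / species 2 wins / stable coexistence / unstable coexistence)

Compare the nullcline intercepts: K1/α12 = 110/0.19 = 579 > K2 = 130; K2/α21 = 130/0.96 = 135 > K1 = 110.
Since both inequalities hold, each species can invade when rare, so the interior equilibrium is stable.

stable coexistence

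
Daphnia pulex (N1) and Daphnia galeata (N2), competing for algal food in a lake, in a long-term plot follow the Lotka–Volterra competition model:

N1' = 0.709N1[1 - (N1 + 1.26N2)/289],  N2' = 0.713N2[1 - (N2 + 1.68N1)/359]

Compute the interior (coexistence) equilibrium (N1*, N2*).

Setting both brackets to zero gives the nullclines N1 + 1.26N2 = 289 and 1.68N1 + N2 = 359.
Substituting N2 = 359 - 1.68N1 into the first: N1(1 - 1.26·1.68) = 289 - 1.26·359.
So N1* = -163/-1.12 = 146, and then N2* = 359 - 1.68·146 = 113.

N1* ≈ 146, N2* ≈ 113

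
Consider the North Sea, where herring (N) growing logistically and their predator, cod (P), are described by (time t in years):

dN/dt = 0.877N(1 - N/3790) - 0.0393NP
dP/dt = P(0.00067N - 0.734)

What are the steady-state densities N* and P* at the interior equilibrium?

From dP/dt = 0 with P > 0: 0.00067N* = 0.734, so N* = 1100.
Substitute into dN/dt = 0: 0.877(1 - 1100/3790) = 0.0393P*.
The bracket is 0.711, giving P* = 0.623/0.0393 = 15.9.

N* ≈ 1100, P* ≈ 15.9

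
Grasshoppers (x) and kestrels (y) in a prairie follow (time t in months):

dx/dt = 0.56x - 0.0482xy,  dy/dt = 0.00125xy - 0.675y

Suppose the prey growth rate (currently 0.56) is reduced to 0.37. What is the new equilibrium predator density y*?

At the interior fixed point, setting dx/dt = 0 with x > 0 fixes y* = (prey growth rate)/(xy coefficient) — independent of the other coefficients.
With the change, y* = 0.37/0.0482 = 7.68; it falls from 11.6.

y* ≈ 7.68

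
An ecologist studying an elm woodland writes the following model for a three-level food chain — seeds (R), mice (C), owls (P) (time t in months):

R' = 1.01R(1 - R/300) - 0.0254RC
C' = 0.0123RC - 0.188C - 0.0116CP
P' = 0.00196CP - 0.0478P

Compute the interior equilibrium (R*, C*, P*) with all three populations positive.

R* ≈ 116, C* ≈ 24.4, P* ≈ 107

From dP/dt = 0: 0.00196C* = 0.0478, so C* = 24.4.
From dR/dt = 0: 1.01(1 - R*/300) = 0.0254·24.4, giving R* = 300·(1 - 0.613) = 116.
From dC/dt = 0: 0.0123·116 - 0.188 = 0.0116P*, so P* = 1.24/0.0116 = 107.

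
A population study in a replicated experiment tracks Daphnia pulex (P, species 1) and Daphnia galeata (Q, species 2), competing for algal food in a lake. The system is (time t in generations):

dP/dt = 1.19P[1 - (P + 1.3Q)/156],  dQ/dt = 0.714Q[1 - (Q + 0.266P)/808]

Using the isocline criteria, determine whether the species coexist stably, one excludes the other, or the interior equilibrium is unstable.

Compare the nullcline intercepts: K1/α12 = 156/1.3 = 120 < K2 = 808; K2/α21 = 808/0.266 = 3040 > K1 = 156.
Since the inequalities point opposite ways, species 2 can invade but species 1 cannot.

species 2 excludes species 1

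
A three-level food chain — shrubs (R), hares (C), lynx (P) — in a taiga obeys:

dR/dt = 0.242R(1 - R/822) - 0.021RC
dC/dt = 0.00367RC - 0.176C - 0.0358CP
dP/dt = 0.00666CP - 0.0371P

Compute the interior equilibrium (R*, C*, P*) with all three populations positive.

R* ≈ 425, C* ≈ 5.57, P* ≈ 38.6

From dP/dt = 0: 0.00666C* = 0.0371, so C* = 5.57.
From dR/dt = 0: 0.242(1 - R*/822) = 0.021·5.57, giving R* = 822·(1 - 0.483) = 425.
From dC/dt = 0: 0.00367·425 - 0.176 = 0.0358P*, so P* = 1.38/0.0358 = 38.6.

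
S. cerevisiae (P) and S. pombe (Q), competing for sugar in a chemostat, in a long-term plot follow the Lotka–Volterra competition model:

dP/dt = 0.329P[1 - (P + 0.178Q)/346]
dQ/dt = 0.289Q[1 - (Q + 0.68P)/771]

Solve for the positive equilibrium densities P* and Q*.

Setting both brackets to zero gives the nullclines P + 0.178Q = 346 and 0.68P + Q = 771.
Substituting Q = 771 - 0.68P into the first: P(1 - 0.178·0.68) = 346 - 0.178·771.
So P* = 209/0.879 = 238, and then Q* = 771 - 0.68·238 = 609.

P* ≈ 238, Q* ≈ 609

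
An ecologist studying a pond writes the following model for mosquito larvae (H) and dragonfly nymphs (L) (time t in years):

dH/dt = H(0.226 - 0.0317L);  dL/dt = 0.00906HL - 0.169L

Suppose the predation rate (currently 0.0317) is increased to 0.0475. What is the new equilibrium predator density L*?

At the interior fixed point, setting dH/dt = 0 with H > 0 fixes L* = (prey growth rate)/(HL coefficient) — independent of the other coefficients.
With the change, L* = 0.226/0.0475 = 4.76; it falls from 7.13.

L* ≈ 4.76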